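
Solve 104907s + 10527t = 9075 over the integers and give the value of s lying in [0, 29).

4

gcd(104907, 10527) = 363 (Euclid: 104907 = 9·10527 + 10164; 10527 = 1·10164 + 363; 10164 = 28·363 + 0), and 363 | 9075.
Extended Euclid: 104907·(-1) + 10527·(10) = 363. Scale by 25: s₀ = -25.
General solution s = s₀ + 29k; reducing mod 29 gives s = 4 (and t = -39).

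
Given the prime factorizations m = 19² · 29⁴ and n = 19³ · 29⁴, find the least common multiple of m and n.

max exponent per prime: 19³ · 29⁴ = 4851240379

4851240379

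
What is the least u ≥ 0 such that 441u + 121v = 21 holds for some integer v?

Euclid: 441 = 3·121 + 78; 121 = 1·78 + 43; 78 = 1·43 + 35; 43 = 1·35 + 8; 35 = 4·8 + 3; 8 = 2·3 + 2; 3 = 1·2 + 1; 2 = 2·1 + 0 → gcd = 1; 21 = 1·21.
Back-substitution yields 441·(45) + 121·(-164) = 1, so one solution is u = 45·21 = 945, v = -164·21 = -3444.
Solutions in u differ by 121/1 = 121; the one in [0, 121) is 945 mod 121 = 98.

98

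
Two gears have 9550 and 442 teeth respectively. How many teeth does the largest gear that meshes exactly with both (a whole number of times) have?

2

Euclid: 9550 = 21·442 + 268; 442 = 1·268 + 174; 268 = 1·174 + 94; 174 = 1·94 + 80; 94 = 1·80 + 14; 80 = 5·14 + 10; 14 = 1·10 + 4; 10 = 2·4 + 2; 4 = 2·2 + 0. Last nonzero remainder: 2.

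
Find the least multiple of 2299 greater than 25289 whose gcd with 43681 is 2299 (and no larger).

27588

gcd(m, 43681) = 2299 forces 2299 | m; write m = 2299s. Then gcd(2299s, 2299·19) = 2299·gcd(s, 19), so need gcd(s, 19) = 1.
2299s > 25289 gives s ≥ 12. The least s ≥ 12 coprime to 19 is 12, so m = 2299·12 = 27588.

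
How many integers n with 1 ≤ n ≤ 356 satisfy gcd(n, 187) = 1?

305

187 = 11·17. Inclusion–exclusion on these primes:
356 − ⌊356/11⌋ − ⌊356/17⌋ + ⌊356/187⌋ = 305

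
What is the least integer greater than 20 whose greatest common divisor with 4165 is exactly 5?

25

4165 = 5·833. Any a with gcd(a, 4165) = 5 is a multiple of 5, say 5s, with s coprime to 833.
Need s > 20/5, so s ≥ 5. First s ≥ 5 with gcd(s, 833) = 1 is s = 5. Thus a = 5·5 = 25.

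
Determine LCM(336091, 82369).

gcd first: 336091 = 4·82369 + 6615; 82369 = 12·6615 + 2989; 6615 = 2·2989 + 637; 2989 = 4·637 + 441; 637 = 1·441 + 196; 441 = 2·196 + 49; 196 = 4·49 + 0 → gcd = 49
lcm = 336091·82369/gcd = 27683479579/49 = 564968971

564968971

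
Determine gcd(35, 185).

35 = 5 · 7
185 = 5 · 37
Common: 5 = 5

5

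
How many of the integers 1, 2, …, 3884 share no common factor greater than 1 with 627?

2230

627 = 3·11·19. Inclusion–exclusion on these primes:
3884 − ⌊3884/3⌋ − ⌊3884/11⌋ − ⌊3884/19⌋ + ⌊3884/33⌋ + ⌊3884/57⌋ + ⌊3884/209⌋ − ⌊3884/627⌋ = 2230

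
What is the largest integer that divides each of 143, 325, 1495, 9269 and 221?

gcd(143, 325): 325 = 2·143 + 39; 143 = 3·39 + 26; 39 = 1·26 + 13; 26 = 2·13 + 0 → 13
gcd(13, 1495): 1495 = 115·13 + 0 → 13
gcd(13, 9269): 9269 = 713·13 + 0 → 13
gcd(13, 221): 221 = 17·13 + 0 → 13

13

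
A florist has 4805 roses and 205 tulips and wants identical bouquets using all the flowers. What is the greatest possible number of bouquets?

4805 = 5 · 31²
205 = 5 · 41
Common: 5 = 5

5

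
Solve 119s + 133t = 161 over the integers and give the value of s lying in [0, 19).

Reduce mod 133: 119s ≡ 161 (mod 133). With g = gcd(119, 133) = 7 dividing 161, divide through: 17s ≡ 23 (mod 19).
Since gcd(17, 19) = 1, s ≡ 23·(17)⁻¹ ≡ 17 (mod 19). Smallest non-negative: 17.

17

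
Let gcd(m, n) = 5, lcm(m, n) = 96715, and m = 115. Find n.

m·n = gcd·lcm = 5·96715 = 483575, so n = 483575/115 = 4205.

4205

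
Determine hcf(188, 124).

Euclid: 188 = 1·124 + 64; 124 = 1·64 + 60; 64 = 1·60 + 4; 60 = 15·4 + 0. Last nonzero remainder: 4.

4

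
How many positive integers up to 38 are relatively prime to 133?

Prime factors of 133: 7, 19. Count integers ≤ 38 divisible by none of them.
By inclusion–exclusion: 38 − ⌊38/7⌋ − ⌊38/19⌋ + ⌊38/133⌋ = 31.

31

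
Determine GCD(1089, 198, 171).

gcd(1089, 198): 1089 = 5·198 + 99; 198 = 2·99 + 0 → 99
gcd(99, 171): 171 = 1·99 + 72; 99 = 1·72 + 27; 72 = 2·27 + 18; 27 = 1·18 + 9; 18 = 2·9 + 0 → 9

9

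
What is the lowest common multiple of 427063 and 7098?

427063 = 7 · 13² · 19²; 7098 = 2 · 3 · 7 · 13²
max exponents: 2 · 3 · 7 · 13² · 19² = 2562378

2562378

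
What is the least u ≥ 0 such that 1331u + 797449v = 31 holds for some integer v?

gcd(1331, 797449) = 1 (Euclid: 797449 = 599·1331 + 180; 1331 = 7·180 + 71; 180 = 2·71 + 38; 71 = 1·38 + 33; 38 = 1·33 + 5; 33 = 6·5 + 3; 5 = 1·3 + 2; 3 = 1·2 + 1; 2 = 2·1 + 0), and 1 | 31.
Extended Euclid: 1331·(314546) + 797449·(-525) = 1. Scale by 31: u₀ = 9750926.
General solution u = u₀ + 797449t; reducing mod 797449 gives u = 181538 (and v = -303).

181538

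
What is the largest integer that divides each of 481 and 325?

481 = 13 · 37
325 = 5² · 13
Common: 13 = 13

13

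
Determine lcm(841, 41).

gcd first: 841 = 20·41 + 21; 41 = 1·21 + 20; 21 = 1·20 + 1; 20 = 20·1 + 0 → gcd = 1
lcm = 841·41/gcd = 34481/1 = 34481

34481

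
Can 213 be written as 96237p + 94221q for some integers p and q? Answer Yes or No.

No

gcd(96237, 94221): 96237 = 1·94221 + 2016; 94221 = 46·2016 + 1485; 2016 = 1·1485 + 531; 1485 = 2·531 + 423; 531 = 1·423 + 108; 423 = 3·108 + 99; 108 = 1·99 + 9; 99 = 11·9 + 0 → 9
9 does not divide 213, so a solution does not exist.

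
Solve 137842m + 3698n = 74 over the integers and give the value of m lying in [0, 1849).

Reduce mod 3698: 137842m ≡ 74 (mod 3698). With g = gcd(137842, 3698) = 2 dividing 74, divide through: 68921m ≡ 37 (mod 1849).
Since gcd(68921, 1849) = 1, m ≡ 37·(68921)⁻¹ ≡ 506 (mod 1849). Smallest non-negative: 506.

506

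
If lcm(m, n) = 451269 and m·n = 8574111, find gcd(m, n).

From gcd × lcm = mn: gcd = 8574111 / 451269 = 19.

19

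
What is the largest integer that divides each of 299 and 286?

13

299 = 13 · 23
286 = 2 · 11 · 13
Common: 13 = 13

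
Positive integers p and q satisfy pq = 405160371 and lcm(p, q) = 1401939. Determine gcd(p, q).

289

gcd·lcm = product, so gcd = 405160371/1401939 = 289.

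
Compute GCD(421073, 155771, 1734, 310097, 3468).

gcd(421073, 155771): 421073 = 2·155771 + 109531; 155771 = 1·109531 + 46240; 109531 = 2·46240 + 17051; 46240 = 2·17051 + 12138; 17051 = 1·12138 + 4913; 12138 = 2·4913 + 2312; 4913 = 2·2312 + 289; 2312 = 8·289 + 0 → 289
gcd(289, 1734): 1734 = 6·289 + 0 → 289
gcd(289, 310097): 310097 = 1073·289 + 0 → 289
gcd(289, 3468): 3468 = 12·289 + 0 → 289

289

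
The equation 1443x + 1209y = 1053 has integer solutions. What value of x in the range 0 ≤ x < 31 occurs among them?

20

Euclid: 1443 = 1·1209 + 234; 1209 = 5·234 + 39; 234 = 6·39 + 0 → gcd = 39; 1053 = 39·27.
Back-substitution yields 1443·(-5) + 1209·(6) = 39, so one solution is x = -5·27 = -135, y = 6·27 = 162.
Solutions in x differ by 1209/39 = 31; the one in [0, 31) is -135 mod 31 = 20.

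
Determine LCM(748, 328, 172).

748 = 2² · 11 · 17; 328 = 2³ · 41; 172 = 2² · 43
lcm takes max exponent of each prime: 2³ · 11 · 17 · 41 · 43 = 2637448

2637448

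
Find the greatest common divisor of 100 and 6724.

4

100 = 2² · 5²
6724 = 2² · 41²
Common: 2² = 4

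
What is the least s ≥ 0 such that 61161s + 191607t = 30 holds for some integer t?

gcd(61161, 191607) = 3 (Euclid: 191607 = 3·61161 + 8124; 61161 = 7·8124 + 4293; 8124 = 1·4293 + 3831; 4293 = 1·3831 + 462; 3831 = 8·462 + 135; 462 = 3·135 + 57; 135 = 2·57 + 21; 57 = 2·21 + 15; 21 = 1·15 + 6; 15 = 2·6 + 3; 6 = 2·3 + 0), and 3 | 30.
Extended Euclid: 61161·(26958) + 191607·(-8605) = 3. Scale by 10: s₀ = 269580.
General solution s = s₀ + 63869k; reducing mod 63869 gives s = 14104 (and t = -4502).

14104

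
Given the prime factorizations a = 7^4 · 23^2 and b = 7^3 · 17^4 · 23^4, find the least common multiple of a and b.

56117612986561

max exponent per prime: 7^4 · 17^4 · 23^4 = 56117612986561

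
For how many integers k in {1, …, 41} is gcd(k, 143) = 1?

143 = 11·13. Inclusion–exclusion on these primes:
41 − ⌊41/11⌋ − ⌊41/13⌋ + ⌊41/143⌋ = 35

35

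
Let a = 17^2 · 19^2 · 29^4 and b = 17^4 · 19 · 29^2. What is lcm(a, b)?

max exponent per prime: 17^4 · 19^2 · 29^4 = 21325286720761

21325286720761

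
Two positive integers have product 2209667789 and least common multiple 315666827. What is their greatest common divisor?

7

gcd·lcm = product, so gcd = 2209667789/315666827 = 7.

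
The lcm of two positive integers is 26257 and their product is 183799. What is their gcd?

7

From gcd × lcm = ab: gcd = 183799 / 26257 = 7.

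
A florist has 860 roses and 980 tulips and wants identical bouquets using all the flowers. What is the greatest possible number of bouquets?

20

860 = 2² · 5 · 43
980 = 2² · 5 · 7²
Common: 2² · 5 = 20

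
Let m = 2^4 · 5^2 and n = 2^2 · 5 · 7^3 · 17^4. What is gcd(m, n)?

min exponent per shared prime: 2^2 · 5 = 20

20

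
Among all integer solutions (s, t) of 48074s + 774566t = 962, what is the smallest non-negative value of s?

23024

Euclid: 774566 = 16·48074 + 5382; 48074 = 8·5382 + 5018; 5382 = 1·5018 + 364; 5018 = 13·364 + 286; 364 = 1·286 + 78; 286 = 3·78 + 52; 78 = 1·52 + 26; 52 = 2·26 + 0 → gcd = 26; 962 = 26·37.
Back-substitution yields 48074·(-10650) + 774566·(661) = 26, so one solution is s = -10650·37 = -394050, t = 661·37 = 24457.
Solutions in s differ by 774566/26 = 29791; the one in [0, 29791) is -394050 mod 29791 = 23024.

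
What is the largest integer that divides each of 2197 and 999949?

1

2197 = 13³
999949 = 29³ · 41
Common: 1 = 1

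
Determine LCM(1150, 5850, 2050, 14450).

1150 = 2 · 5² · 23; 5850 = 2 · 3² · 5² · 13; 2050 = 2 · 5² · 41; 14450 = 2 · 5² · 17²
lcm takes max exponent of each prime: 2 · 3² · 5² · 13 · 17² · 23 · 41 = 1594282950

1594282950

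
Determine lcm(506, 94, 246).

2925186

lcm(506, 94) = 506·94/gcd = 47564/2 = 23782
lcm(23782, 246) = 23782·246/gcd = 5850372/2 = 2925186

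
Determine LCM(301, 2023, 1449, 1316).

301 = 7 · 43; 2023 = 7 · 17²; 1449 = 3² · 7 · 23; 1316 = 2² · 7 · 47
lcm takes max exponent of each prime: 2² · 3² · 7 · 17² · 23 · 43 · 47 = 3385263924

3385263924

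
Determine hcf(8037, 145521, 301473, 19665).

171

8037 = 3² · 19 · 47; 145521 = 3² · 19 · 23 · 37; 301473 = 3² · 19 · 41 · 43; 19665 = 3² · 5 · 19 · 23
gcd takes min exponent of each prime: 3² · 19 = 171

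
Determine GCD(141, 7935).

141 = 3 · 47
7935 = 3 · 5 · 23²
Common: 3 = 3

3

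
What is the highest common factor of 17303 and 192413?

17303 = 11³ · 13
192413 = 13 · 19² · 41
Common: 13 = 13

13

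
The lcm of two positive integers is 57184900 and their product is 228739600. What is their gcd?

From gcd × lcm = ab: gcd = 228739600 / 57184900 = 4.

4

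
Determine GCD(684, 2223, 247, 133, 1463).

684 = 2² · 3² · 19; 2223 = 3² · 13 · 19; 247 = 13 · 19; 133 = 7 · 19; 1463 = 7 · 11 · 19
gcd takes min exponent of each prime: 19 = 19

19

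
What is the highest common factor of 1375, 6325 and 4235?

1375 = 5³ · 11; 6325 = 5² · 11 · 23; 4235 = 5 · 7 · 11²
gcd takes min exponent of each prime: 5 · 11 = 55

55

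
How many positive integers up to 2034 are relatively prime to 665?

665 = 5·7·19. Inclusion–exclusion on these primes:
2034 − ⌊2034/5⌋ − ⌊2034/7⌋ − ⌊2034/19⌋ + ⌊2034/35⌋ + ⌊2034/95⌋ + ⌊2034/133⌋ − ⌊2034/665⌋ = 1322

1322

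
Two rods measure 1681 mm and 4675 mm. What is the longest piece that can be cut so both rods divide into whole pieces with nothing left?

Euclid: 4675 = 2·1681 + 1313; 1681 = 1·1313 + 368; 1313 = 3·368 + 209; 368 = 1·209 + 159; 209 = 1·159 + 50; 159 = 3·50 + 9; 50 = 5·9 + 5; 9 = 1·5 + 4; 5 = 1·4 + 1; 4 = 4·1 + 0. Last nonzero remainder: 1.

1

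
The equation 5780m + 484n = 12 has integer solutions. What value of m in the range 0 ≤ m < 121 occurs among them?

Reduce mod 484: 5780m ≡ 12 (mod 484). With g = gcd(5780, 484) = 4 dividing 12, divide through: 1445m ≡ 3 (mod 121).
Since gcd(1445, 121) = 1, m ≡ 3·(1445)⁻¹ ≡ 86 (mod 121). Smallest non-negative: 86.

86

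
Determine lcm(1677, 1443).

1677 = 3 · 13 · 43; 1443 = 3 · 13 · 37
max exponents: 3 · 13 · 37 · 43 = 62049

62049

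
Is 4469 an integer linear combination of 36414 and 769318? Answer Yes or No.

No

gcd(36414, 769318): 769318 = 21·36414 + 4624; 36414 = 7·4624 + 4046; 4624 = 1·4046 + 578; 4046 = 7·578 + 0 → 578
578 does not divide 4469, so a solution does not exist.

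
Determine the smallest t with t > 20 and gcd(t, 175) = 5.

175 = 5·35. Any t with gcd(t, 175) = 5 is a multiple of 5, say 5s, with s coprime to 35.
Need s > 20/5, so s ≥ 5. First s ≥ 5 with gcd(s, 35) = 1 is s = 6. Thus t = 5·6 = 30.

30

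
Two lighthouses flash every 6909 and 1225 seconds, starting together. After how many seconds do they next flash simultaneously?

6909 = 3 · 7² · 47; 1225 = 5² · 7²
max exponents: 3 · 5² · 7² · 47 = 172725

172725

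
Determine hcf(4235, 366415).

35

4235 = 5 · 7 · 11²
366415 = 5 · 7 · 19² · 29
Common: 5 · 7 = 35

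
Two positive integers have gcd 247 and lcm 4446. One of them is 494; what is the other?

2223

m·n = gcd·lcm = 247·4446 = 1098162, so n = 1098162/494 = 2223.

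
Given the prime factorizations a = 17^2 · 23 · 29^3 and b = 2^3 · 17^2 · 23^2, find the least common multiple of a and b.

29828917672

max exponent per prime: 2^3 · 17^2 · 23^2 · 29^3 = 29828917672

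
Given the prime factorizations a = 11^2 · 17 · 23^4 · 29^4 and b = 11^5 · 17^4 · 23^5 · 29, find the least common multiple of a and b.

61233669099915684361693

max exponent per prime: 11^5 · 17^4 · 23^5 · 29^4 = 61233669099915684361693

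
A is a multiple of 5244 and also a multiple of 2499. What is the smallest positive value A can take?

gcd first: 5244 = 2·2499 + 246; 2499 = 10·246 + 39; 246 = 6·39 + 12; 39 = 3·12 + 3; 12 = 4·3 + 0 → gcd = 3
lcm = 5244·2499/gcd = 13104756/3 = 4368252

4368252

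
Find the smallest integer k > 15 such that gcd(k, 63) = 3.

Multiples of 3 above 15: 3·6, 3·7, … . Need the cofactor coprime to 63/3 = 21.
Checking s = 6, 7, … the first with gcd(s, 21) = 1 is s = 8, giving 24.

24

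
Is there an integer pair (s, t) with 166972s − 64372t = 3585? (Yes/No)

No

By Bézout, 166972s − 64372t = 3585 has integer solutions iff gcd(166972, 64372) | 3585.
Euclid: 166972 = 2·64372 + 38228; 64372 = 1·38228 + 26144; 38228 = 1·26144 + 12084; 26144 = 2·12084 + 1976; 12084 = 6·1976 + 228; 1976 = 8·228 + 152; 228 = 1·152 + 76; 152 = 2·76 + 0. gcd = 76; 3585 mod 76 = 13. No.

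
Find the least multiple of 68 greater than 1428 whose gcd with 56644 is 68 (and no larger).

56644 = 68·833. Any x with gcd(x, 56644) = 68 is a multiple of 68, say 68s, with s coprime to 833.
Need s > 1428/68, so s ≥ 22. First s ≥ 22 with gcd(s, 833) = 1 is s = 22. Thus x = 68·22 = 1496.

1496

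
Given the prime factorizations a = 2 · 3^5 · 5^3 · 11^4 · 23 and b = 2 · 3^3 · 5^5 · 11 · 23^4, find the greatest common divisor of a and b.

min exponent per shared prime: 2 · 3^3 · 5^3 · 11 · 23 = 1707750

1707750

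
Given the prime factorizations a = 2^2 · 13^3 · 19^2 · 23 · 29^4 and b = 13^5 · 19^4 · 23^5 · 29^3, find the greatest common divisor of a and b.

444896601799

min exponent per shared prime: 13^3 · 19^2 · 23 · 29^3 = 444896601799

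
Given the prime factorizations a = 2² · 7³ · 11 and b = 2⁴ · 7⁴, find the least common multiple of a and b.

422576

max exponent per prime: 2⁴ · 7⁴ · 11 = 422576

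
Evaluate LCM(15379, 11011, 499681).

15379 = 7 · 13³; 11011 = 7 · 11² · 13; 499681 = 7 · 13 · 17² · 19
lcm takes max exponent of each prime: 7 · 11² · 13³ · 17² · 19 = 10217976769

10217976769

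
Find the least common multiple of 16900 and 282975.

16900 = 2² · 5² · 13²; 282975 = 3 · 5² · 7³ · 11
max exponents: 2² · 3 · 5² · 7³ · 11 · 13² = 191291100

191291100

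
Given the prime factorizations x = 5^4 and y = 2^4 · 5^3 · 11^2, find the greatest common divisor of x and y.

125

min exponent per shared prime: 5^3 = 125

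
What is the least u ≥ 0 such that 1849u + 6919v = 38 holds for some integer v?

1886

gcd(1849, 6919) = 1 (Euclid: 6919 = 3·1849 + 1372; 1849 = 1·1372 + 477; 1372 = 2·477 + 418; 477 = 1·418 + 59; 418 = 7·59 + 5; 59 = 11·5 + 4; 5 = 1·4 + 1; 4 = 4·1 + 0), and 1 | 38.
Extended Euclid: 1849·(-1407) + 6919·(376) = 1. Scale by 38: u₀ = -53466.
General solution u = u₀ + 6919t; reducing mod 6919 gives u = 1886 (and v = -504).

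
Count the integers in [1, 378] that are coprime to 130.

139

130 = 2·5·13. Inclusion–exclusion on these primes:
378 − ⌊378/2⌋ − ⌊378/5⌋ − ⌊378/13⌋ + ⌊378/10⌋ + ⌊378/26⌋ + ⌊378/65⌋ − ⌊378/130⌋ = 139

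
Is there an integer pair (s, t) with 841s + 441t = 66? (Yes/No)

Yes

gcd(841, 441): 841 = 1·441 + 400; 441 = 1·400 + 41; 400 = 9·41 + 31; 41 = 1·31 + 10; 31 = 3·10 + 1; 10 = 10·1 + 0 → 1
1 divides 66, so a solution exists.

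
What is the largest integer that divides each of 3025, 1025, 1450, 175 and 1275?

25

3025 = 5² · 11²; 1025 = 5² · 41; 1450 = 2 · 5² · 29; 175 = 5² · 7; 1275 = 3 · 5² · 17
gcd takes min exponent of each prime: 5² = 25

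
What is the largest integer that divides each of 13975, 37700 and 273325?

13975 = 5² · 13 · 43; 37700 = 2² · 5² · 13 · 29; 273325 = 5² · 13 · 29²
gcd takes min exponent of each prime: 5² · 13 = 325

325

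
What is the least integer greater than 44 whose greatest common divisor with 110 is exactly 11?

77

110 = 11·10. Any x with gcd(x, 110) = 11 is a multiple of 11, say 11s, with s coprime to 10.
Need s > 44/11, so s ≥ 5. First s ≥ 5 with gcd(s, 10) = 1 is s = 7. Thus x = 11·7 = 77.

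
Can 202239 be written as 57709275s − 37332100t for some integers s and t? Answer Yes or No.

No

gcd(57709275, 37332100): 57709275 = 1·37332100 + 20377175; 37332100 = 1·20377175 + 16954925; 20377175 = 1·16954925 + 3422250; 16954925 = 4·3422250 + 3265925; 3422250 = 1·3265925 + 156325; 3265925 = 20·156325 + 139425; 156325 = 1·139425 + 16900; 139425 = 8·16900 + 4225; 16900 = 4·4225 + 0 → 4225
4225 does not divide 202239, so a solution does not exist.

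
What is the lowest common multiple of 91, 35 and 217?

lcm(91, 35) = 91·35/gcd = 3185/7 = 455
lcm(455, 217) = 455·217/gcd = 98735/7 = 14105

14105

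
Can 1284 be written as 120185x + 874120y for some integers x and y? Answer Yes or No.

No

gcd(120185, 874120): 874120 = 7·120185 + 32825; 120185 = 3·32825 + 21710; 32825 = 1·21710 + 11115; 21710 = 1·11115 + 10595; 11115 = 1·10595 + 520; 10595 = 20·520 + 195; 520 = 2·195 + 130; 195 = 1·130 + 65; 130 = 2·65 + 0 → 65
65 does not divide 1284, so a solution does not exist.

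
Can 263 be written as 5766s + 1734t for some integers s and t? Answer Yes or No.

No

By Bézout, 5766s + 1734t = 263 has integer solutions iff gcd(5766, 1734) | 263.
Euclid: 5766 = 3·1734 + 564; 1734 = 3·564 + 42; 564 = 13·42 + 18; 42 = 2·18 + 6; 18 = 3·6 + 0. gcd = 6; 263 mod 6 = 5. No.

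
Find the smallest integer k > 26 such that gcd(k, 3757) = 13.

gcd(k, 3757) = 13 forces 13 | k; write k = 13s. Then gcd(13s, 13·289) = 13·gcd(s, 289), so need gcd(s, 289) = 1.
13s > 26 gives s ≥ 3. The least s ≥ 3 coprime to 289 is 3, so k = 13·3 = 39.

39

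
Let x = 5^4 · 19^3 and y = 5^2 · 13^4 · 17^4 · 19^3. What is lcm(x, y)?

max exponent per prime: 5^4 · 13^4 · 17^4 · 19^3 = 10226097165236875

10226097165236875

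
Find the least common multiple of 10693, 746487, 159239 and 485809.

623963849229

lcm(10693, 746487) = 10693·746487/gcd = 7982185491/289 = 27620019
lcm(27620019, 159239) = 27620019·159239/gcd = 4398184205541/289 = 15218630469
lcm(15218630469, 485809) = 15218630469·485809/gcd = 7393347649514421/11849 = 623963849229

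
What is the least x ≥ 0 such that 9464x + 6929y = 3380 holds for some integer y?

Euclid: 9464 = 1·6929 + 2535; 6929 = 2·2535 + 1859; 2535 = 1·1859 + 676; 1859 = 2·676 + 507; 676 = 1·507 + 169; 507 = 3·169 + 0 → gcd = 169; 3380 = 169·20.
Back-substitution yields 9464·(11) + 6929·(-15) = 169, so one solution is x = 11·20 = 220, y = -15·20 = -300.
Solutions in x differ by 6929/169 = 41; the one in [0, 41) is 220 mod 41 = 15.

15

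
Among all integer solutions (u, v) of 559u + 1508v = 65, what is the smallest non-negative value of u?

19

Euclid: 1508 = 2·559 + 390; 559 = 1·390 + 169; 390 = 2·169 + 52; 169 = 3·52 + 13; 52 = 4·13 + 0 → gcd = 13; 65 = 13·5.
Back-substitution yields 559·(27) + 1508·(-10) = 13, so one solution is u = 27·5 = 135, v = -10·5 = -50.
Solutions in u differ by 1508/13 = 116; the one in [0, 116) is 135 mod 116 = 19.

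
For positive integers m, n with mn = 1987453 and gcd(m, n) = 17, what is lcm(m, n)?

116909

gcd·lcm = product, so lcm = 1987453/17 = 116909.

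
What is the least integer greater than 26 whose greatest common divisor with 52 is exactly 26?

gcd(t, 52) = 26 forces 26 | t; write t = 26s. Then gcd(26s, 26·2) = 26·gcd(s, 2), so need gcd(s, 2) = 1.
26s > 26 gives s ≥ 2. The least s ≥ 2 coprime to 2 is 3, so t = 26·3 = 78.

78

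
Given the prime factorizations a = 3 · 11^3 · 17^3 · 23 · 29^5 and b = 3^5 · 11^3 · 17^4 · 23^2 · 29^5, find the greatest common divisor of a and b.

min exponent per shared prime: 3 · 11^3 · 17^3 · 23 · 29^5 = 9254733128123043

9254733128123043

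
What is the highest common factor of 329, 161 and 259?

329 = 7 · 47; 161 = 7 · 23; 259 = 7 · 37
gcd takes min exponent of each prime: 7 = 7

7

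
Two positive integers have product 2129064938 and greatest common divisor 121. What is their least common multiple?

17595578

For any two positive integers, gcd × lcm equals their product. Hence lcm = 2129064938 / 121 = 17595578.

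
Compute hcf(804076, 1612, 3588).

52

804076 = 2² · 7 · 13 · 47²; 1612 = 2² · 13 · 31; 3588 = 2² · 3 · 13 · 23
gcd takes min exponent of each prime: 2² · 13 = 52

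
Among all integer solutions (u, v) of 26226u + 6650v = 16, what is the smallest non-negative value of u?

gcd(26226, 6650) = 2 (Euclid: 26226 = 3·6650 + 6276; 6650 = 1·6276 + 374; 6276 = 16·374 + 292; 374 = 1·292 + 82; 292 = 3·82 + 46; 82 = 1·46 + 36; 46 = 1·36 + 10; 36 = 3·10 + 6; 10 = 1·6 + 4; 6 = 1·4 + 2; 4 = 2·2 + 0), and 2 | 16.
Extended Euclid: 26226·(-1298) + 6650·(5119) = 2. Scale by 8: u₀ = -10384.
General solution u = u₀ + 3325t; reducing mod 3325 gives u = 2916 (and v = -11500).

2916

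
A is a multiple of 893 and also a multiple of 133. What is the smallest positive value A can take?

6251

gcd first: 893 = 6·133 + 95; 133 = 1·95 + 38; 95 = 2·38 + 19; 38 = 2·19 + 0 → gcd = 19
lcm = 893·133/gcd = 118769/19 = 6251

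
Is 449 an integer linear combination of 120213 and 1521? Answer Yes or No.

By Bézout, 120213u − 1521v = 449 has integer solutions iff gcd(120213, 1521) | 449.
Euclid: 120213 = 79·1521 + 54; 1521 = 28·54 + 9; 54 = 6·9 + 0. gcd = 9; 449 mod 9 = 8. No.

No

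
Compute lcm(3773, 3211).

12115103

gcd first: 3773 = 1·3211 + 562; 3211 = 5·562 + 401; 562 = 1·401 + 161; 401 = 2·161 + 79; 161 = 2·79 + 3; 79 = 26·3 + 1; 3 = 3·1 + 0 → gcd = 1
lcm = 3773·3211/gcd = 12115103/1 = 12115103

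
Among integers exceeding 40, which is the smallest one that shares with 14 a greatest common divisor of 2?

gcd(t, 14) = 2 forces 2 | t; write t = 2s. Then gcd(2s, 2·7) = 2·gcd(s, 7), so need gcd(s, 7) = 1.
2s > 40 gives s ≥ 21. The least s ≥ 21 coprime to 7 is 22, so t = 2·22 = 44.

44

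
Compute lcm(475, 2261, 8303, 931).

475 = 5² · 19; 2261 = 7 · 17 · 19; 8303 = 19² · 23; 931 = 7² · 19
lcm takes max exponent of each prime: 5² · 7² · 17 · 19² · 23 = 172909975

172909975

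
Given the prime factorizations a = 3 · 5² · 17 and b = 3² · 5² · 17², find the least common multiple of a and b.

65025

max exponent per prime: 3² · 5² · 17² = 65025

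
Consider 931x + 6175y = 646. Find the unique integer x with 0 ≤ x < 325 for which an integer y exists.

266

Euclid: 6175 = 6·931 + 589; 931 = 1·589 + 342; 589 = 1·342 + 247; 342 = 1·247 + 95; 247 = 2·95 + 57; 95 = 1·57 + 38; 57 = 1·38 + 19; 38 = 2·19 + 0 → gcd = 19; 646 = 19·34.
Back-substitution yields 931·(-126) + 6175·(19) = 19, so one solution is x = -126·34 = -4284, y = 19·34 = 646.
Solutions in x differ by 6175/19 = 325; the one in [0, 325) is -4284 mod 325 = 266.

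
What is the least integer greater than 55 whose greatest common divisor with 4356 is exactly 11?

77

Multiples of 11 above 55: 11·6, 11·7, … . Need the cofactor coprime to 4356/11 = 396.
Checking s = 6, 7, … the first with gcd(s, 396) = 1 is s = 7, giving 77.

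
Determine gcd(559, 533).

13

Euclid: 559 = 1·533 + 26; 533 = 20·26 + 13; 26 = 2·13 + 0. Last nonzero remainder: 13.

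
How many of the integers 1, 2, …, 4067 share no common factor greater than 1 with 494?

494 = 2·13·19. Inclusion–exclusion on these primes:
4067 − ⌊4067/2⌋ − ⌊4067/13⌋ − ⌊4067/19⌋ + ⌊4067/26⌋ + ⌊4067/38⌋ + ⌊4067/247⌋ − ⌊4067/494⌋ = 1779

1779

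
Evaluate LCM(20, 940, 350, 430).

1414700

lcm(20, 940) = 20·940/gcd = 18800/20 = 940
lcm(940, 350) = 940·350/gcd = 329000/10 = 32900
lcm(32900, 430) = 32900·430/gcd = 14147000/10 = 1414700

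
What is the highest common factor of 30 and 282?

6

Euclid: 282 = 9·30 + 12; 30 = 2·12 + 6; 12 = 2·6 + 0. Last nonzero remainder: 6.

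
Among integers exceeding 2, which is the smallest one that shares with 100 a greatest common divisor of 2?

Multiples of 2 above 2: 2·2, 2·3, … . Need the cofactor coprime to 100/2 = 50.
Checking s = 2, 3, … the first with gcd(s, 50) = 1 is s = 3, giving 6.

6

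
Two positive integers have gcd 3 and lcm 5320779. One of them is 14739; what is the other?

1083

m·n = gcd·lcm = 3·5320779 = 15962337, so n = 15962337/14739 = 1083.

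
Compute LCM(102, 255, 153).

1530

102 = 2 · 3 · 17; 255 = 3 · 5 · 17; 153 = 3² · 17
lcm takes max exponent of each prime: 2 · 3² · 5 · 17 = 1530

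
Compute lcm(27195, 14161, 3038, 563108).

164700643380

lcm(27195, 14161) = 27195·14161/gcd = 385108395/49 = 7859355
lcm(7859355, 3038) = 7859355·3038/gcd = 23876720490/49 = 487280010
lcm(487280010, 563108) = 487280010·563108/gcd = 274391271871080/1666 = 164700643380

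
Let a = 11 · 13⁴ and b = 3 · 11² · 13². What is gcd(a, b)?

min exponent per shared prime: 11 · 13² = 1859

1859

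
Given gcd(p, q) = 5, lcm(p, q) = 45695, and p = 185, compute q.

1235

Using pq = gcd(p,q)·lcm(p,q) = 5·45695 = 228475, we get q = 228475/185 = 1235.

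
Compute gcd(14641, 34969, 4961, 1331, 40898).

121

gcd(14641, 34969): 34969 = 2·14641 + 5687; 14641 = 2·5687 + 3267; 5687 = 1·3267 + 2420; 3267 = 1·2420 + 847; 2420 = 2·847 + 726; 847 = 1·726 + 121; 726 = 6·121 + 0 → 121
gcd(121, 4961): 4961 = 41·121 + 0 → 121
gcd(121, 1331): 1331 = 11·121 + 0 → 121
gcd(121, 40898): 40898 = 338·121 + 0 → 121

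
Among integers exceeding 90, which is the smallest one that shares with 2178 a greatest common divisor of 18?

Multiples of 18 above 90: 18·6, 18·7, … . Need the cofactor coprime to 2178/18 = 121.
Checking s = 6, 7, … the first with gcd(s, 121) = 1 is s = 6, giving 108.

108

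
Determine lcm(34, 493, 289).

34 = 2 · 17; 493 = 17 · 29; 289 = 17²
lcm takes max exponent of each prime: 2 · 17² · 29 = 16762

16762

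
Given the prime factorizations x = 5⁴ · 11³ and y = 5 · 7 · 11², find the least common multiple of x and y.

5823125

max exponent per prime: 5⁴ · 7 · 11³ = 5823125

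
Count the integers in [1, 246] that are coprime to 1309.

181

Prime factors of 1309: 7, 11, 17. Count integers ≤ 246 divisible by none of them.
By inclusion–exclusion: 246 − ⌊246/7⌋ − ⌊246/11⌋ − ⌊246/17⌋ + ⌊246/77⌋ + ⌊246/119⌋ + ⌊246/187⌋ − ⌊246/1309⌋ = 181.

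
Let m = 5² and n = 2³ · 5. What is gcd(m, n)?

5

min exponent per shared prime: 5 = 5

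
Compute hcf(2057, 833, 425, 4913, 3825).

17

gcd(2057, 833): 2057 = 2·833 + 391; 833 = 2·391 + 51; 391 = 7·51 + 34; 51 = 1·34 + 17; 34 = 2·17 + 0 → 17
gcd(17, 425): 425 = 25·17 + 0 → 17
gcd(17, 4913): 4913 = 289·17 + 0 → 17
gcd(17, 3825): 3825 = 225·17 + 0 → 17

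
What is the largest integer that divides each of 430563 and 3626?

49

Euclid: 430563 = 118·3626 + 2695; 3626 = 1·2695 + 931; 2695 = 2·931 + 833; 931 = 1·833 + 98; 833 = 8·98 + 49; 98 = 2·49 + 0. Last nonzero remainder: 49.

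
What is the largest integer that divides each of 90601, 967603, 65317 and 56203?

49

gcd(90601, 967603): 967603 = 10·90601 + 61593; 90601 = 1·61593 + 29008; 61593 = 2·29008 + 3577; 29008 = 8·3577 + 392; 3577 = 9·392 + 49; 392 = 8·49 + 0 → 49
gcd(49, 65317): 65317 = 1333·49 + 0 → 49
gcd(49, 56203): 56203 = 1147·49 + 0 → 49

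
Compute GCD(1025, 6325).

25

1025 = 5² · 41
6325 = 5² · 11 · 23
Common: 5² = 25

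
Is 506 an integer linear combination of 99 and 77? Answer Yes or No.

Yes

gcd(99, 77): 99 = 1·77 + 22; 77 = 3·22 + 11; 22 = 2·11 + 0 → 11
11 divides 506, so a solution exists.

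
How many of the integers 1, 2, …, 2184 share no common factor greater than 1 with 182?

Prime factors of 182: 2, 7, 13. Count integers ≤ 2184 divisible by none of them.
By inclusion–exclusion: 2184 − ⌊2184/2⌋ − ⌊2184/7⌋ − ⌊2184/13⌋ + ⌊2184/14⌋ + ⌊2184/26⌋ + ⌊2184/91⌋ − ⌊2184/182⌋ = 864.

864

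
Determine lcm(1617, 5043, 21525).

1617 = 3 · 7² · 11; 5043 = 3 · 41²; 21525 = 3 · 5² · 7 · 41
lcm takes max exponent of each prime: 3 · 5² · 7² · 11 · 41² = 67954425

67954425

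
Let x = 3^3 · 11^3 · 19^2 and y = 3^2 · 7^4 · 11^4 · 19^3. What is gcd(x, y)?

min exponent per shared prime: 3^2 · 11^3 · 19^2 = 4324419

4324419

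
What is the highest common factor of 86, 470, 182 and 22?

2

86 = 2 · 43; 470 = 2 · 5 · 47; 182 = 2 · 7 · 13; 22 = 2 · 11
gcd takes min exponent of each prime: 2 = 2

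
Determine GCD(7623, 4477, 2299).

7623 = 3² · 7 · 11²; 4477 = 11² · 37; 2299 = 11² · 19
gcd takes min exponent of each prime: 11² = 121

121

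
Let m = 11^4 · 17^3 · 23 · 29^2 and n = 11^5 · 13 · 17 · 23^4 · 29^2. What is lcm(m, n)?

max exponent per prime: 11^5 · 13 · 17^3 · 23^4 · 29^2 = 2420810988924109639

2420810988924109639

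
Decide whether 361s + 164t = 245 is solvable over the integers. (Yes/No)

Yes

By Bézout, 361s + 164t = 245 has integer solutions iff gcd(361, 164) | 245.
Euclid: 361 = 2·164 + 33; 164 = 4·33 + 32; 33 = 1·32 + 1; 32 = 32·1 + 0. gcd = 1; 245 mod 1 = 0. Yes.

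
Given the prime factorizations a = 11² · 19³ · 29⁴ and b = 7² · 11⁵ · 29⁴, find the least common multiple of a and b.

max exponent per prime: 7² · 11⁵ · 19³ · 29⁴ = 38283558599638121

38283558599638121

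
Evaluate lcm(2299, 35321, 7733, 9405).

646904115

2299 = 11² · 19; 35321 = 11 · 13² · 19; 7733 = 11 · 19 · 37; 9405 = 3² · 5 · 11 · 19
lcm takes max exponent of each prime: 3² · 5 · 11² · 13² · 19 · 37 = 646904115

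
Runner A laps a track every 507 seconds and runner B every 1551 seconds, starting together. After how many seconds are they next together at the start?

507 = 3 · 13²; 1551 = 3 · 11 · 47
max exponents: 3 · 11 · 13² · 47 = 262119

262119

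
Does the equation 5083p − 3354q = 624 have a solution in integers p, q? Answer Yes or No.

gcd(5083, 3354): 5083 = 1·3354 + 1729; 3354 = 1·1729 + 1625; 1729 = 1·1625 + 104; 1625 = 15·104 + 65; 104 = 1·65 + 39; 65 = 1·39 + 26; 39 = 1·26 + 13; 26 = 2·13 + 0 → 13
13 divides 624, so a solution exists.

Yes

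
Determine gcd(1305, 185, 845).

5

gcd(1305, 185): 1305 = 7·185 + 10; 185 = 18·10 + 5; 10 = 2·5 + 0 → 5
gcd(5, 845): 845 = 169·5 + 0 → 5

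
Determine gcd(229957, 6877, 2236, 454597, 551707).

229957 = 7² · 13 · 19²; 6877 = 13 · 23²; 2236 = 2² · 13 · 43; 454597 = 11² · 13 · 17²; 551707 = 13 · 31 · 37²
gcd takes min exponent of each prime: 13 = 13

13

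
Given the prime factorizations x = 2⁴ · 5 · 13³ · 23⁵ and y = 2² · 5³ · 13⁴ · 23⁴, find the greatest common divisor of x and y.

min exponent per shared prime: 2² · 5 · 13³ · 23⁴ = 12296213540

12296213540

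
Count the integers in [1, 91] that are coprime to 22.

42

22 = 2·11. Inclusion–exclusion on these primes:
91 − ⌊91/2⌋ − ⌊91/11⌋ + ⌊91/22⌋ = 42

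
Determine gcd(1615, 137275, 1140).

gcd(1615, 137275): 137275 = 85·1615 + 0 → 1615
gcd(1615, 1140): 1615 = 1·1140 + 475; 1140 = 2·475 + 190; 475 = 2·190 + 95; 190 = 2·95 + 0 → 95

95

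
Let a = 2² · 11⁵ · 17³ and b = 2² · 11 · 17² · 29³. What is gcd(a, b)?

12716

min exponent per shared prime: 2² · 11 · 17² = 12716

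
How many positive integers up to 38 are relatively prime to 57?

57 = 3·19. Inclusion–exclusion on these primes:
38 − ⌊38/3⌋ − ⌊38/19⌋ + ⌊38/57⌋ = 24

24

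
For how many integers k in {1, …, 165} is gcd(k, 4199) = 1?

4199 = 13·17·19. Inclusion–exclusion on these primes:
165 − ⌊165/13⌋ − ⌊165/17⌋ − ⌊165/19⌋ + ⌊165/221⌋ + ⌊165/247⌋ + ⌊165/323⌋ − ⌊165/4199⌋ = 136

136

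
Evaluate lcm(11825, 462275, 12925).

11825 = 5² · 11 · 43; 462275 = 5² · 11 · 41²; 12925 = 5² · 11 · 47
lcm takes max exponent of each prime: 5² · 11 · 41² · 43 · 47 = 934257775

934257775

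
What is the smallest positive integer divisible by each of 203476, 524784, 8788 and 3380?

lcm(203476, 524784) = 203476·524784/gcd = 106780949184/52 = 2053479792
lcm(2053479792, 8788) = 2053479792·8788/gcd = 18045980412096/676 = 26695237296
lcm(26695237296, 3380) = 26695237296·3380/gcd = 90229902060480/676 = 133476186480

133476186480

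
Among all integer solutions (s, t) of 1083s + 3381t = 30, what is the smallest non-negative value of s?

Reduce mod 3381: 1083s ≡ 30 (mod 3381). With g = gcd(1083, 3381) = 3 dividing 30, divide through: 361s ≡ 10 (mod 1127).
Since gcd(361, 1127) = 1, s ≡ 10·(361)⁻¹ ≡ 153 (mod 1127). Smallest non-negative: 153.

153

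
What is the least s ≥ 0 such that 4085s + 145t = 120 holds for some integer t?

28

Reduce mod 145: 4085s ≡ 120 (mod 145). With g = gcd(4085, 145) = 5 dividing 120, divide through: 817s ≡ 24 (mod 29).
Since gcd(817, 29) = 1, s ≡ 24·(817)⁻¹ ≡ 28 (mod 29). Smallest non-negative: 28.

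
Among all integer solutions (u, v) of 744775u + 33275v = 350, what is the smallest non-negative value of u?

1046

Euclid: 744775 = 22·33275 + 12725; 33275 = 2·12725 + 7825; 12725 = 1·7825 + 4900; 7825 = 1·4900 + 2925; 4900 = 1·2925 + 1975; 2925 = 1·1975 + 950; 1975 = 2·950 + 75; 950 = 12·75 + 50; 75 = 1·50 + 25; 50 = 2·25 + 0 → gcd = 25; 350 = 25·14.
Back-substitution yields 744775·(455) + 33275·(-10184) = 25, so one solution is u = 455·14 = 6370, v = -10184·14 = -142576.
Solutions in u differ by 33275/25 = 1331; the one in [0, 1331) is 6370 mod 1331 = 1046.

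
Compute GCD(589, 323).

Euclid: 589 = 1·323 + 266; 323 = 1·266 + 57; 266 = 4·57 + 38; 57 = 1·38 + 19; 38 = 2·19 + 0. Last nonzero remainder: 19.

19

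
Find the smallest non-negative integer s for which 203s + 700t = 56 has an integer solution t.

gcd(203, 700) = 7 (Euclid: 700 = 3·203 + 91; 203 = 2·91 + 21; 91 = 4·21 + 7; 21 = 3·7 + 0), and 7 | 56.
Extended Euclid: 203·(-31) + 700·(9) = 7. Scale by 8: s₀ = -248.
General solution s = s₀ + 100k; reducing mod 100 gives s = 52 (and t = -15).

52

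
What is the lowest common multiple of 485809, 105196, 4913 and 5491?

57117535748

485809 = 17² · 41²; 105196 = 2² · 7 · 13 · 17²; 4913 = 17³; 5491 = 17² · 19
lcm takes max exponent of each prime: 2² · 7 · 13 · 17³ · 19 · 41² = 57117535748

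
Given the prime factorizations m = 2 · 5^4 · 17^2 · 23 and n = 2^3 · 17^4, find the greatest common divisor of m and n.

min exponent per shared prime: 2 · 17^2 = 578

578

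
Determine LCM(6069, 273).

78897

6069 = 3 · 7 · 17²; 273 = 3 · 7 · 13
max exponents: 3 · 7 · 13 · 17² = 78897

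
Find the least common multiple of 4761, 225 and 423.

lcm(4761, 225) = 4761·225/gcd = 1071225/9 = 119025
lcm(119025, 423) = 119025·423/gcd = 50347575/9 = 5594175

5594175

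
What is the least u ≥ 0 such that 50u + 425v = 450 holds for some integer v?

gcd(50, 425) = 25 (Euclid: 425 = 8·50 + 25; 50 = 2·25 + 0), and 25 | 450.
Extended Euclid: 50·(-8) + 425·(1) = 25. Scale by 18: u₀ = -144.
General solution u = u₀ + 17t; reducing mod 17 gives u = 9 (and v = 0).

9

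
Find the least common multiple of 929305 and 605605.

8658334685

929305 = 5 · 13 · 17 · 29²; 605605 = 5 · 7 · 11³ · 13
max exponents: 5 · 7 · 11³ · 13 · 17 · 29² = 8658334685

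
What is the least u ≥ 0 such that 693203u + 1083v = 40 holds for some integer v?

953

Reduce mod 1083: 693203u ≡ 40 (mod 1083). With g = gcd(693203, 1083) = 1 dividing 40, divide through: 693203u ≡ 40 (mod 1083).
Since gcd(693203, 1083) = 1, u ≡ 40·(693203)⁻¹ ≡ 953 (mod 1083). Smallest non-negative: 953.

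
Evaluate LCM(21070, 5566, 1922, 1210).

21070 = 2 · 5 · 7² · 43; 5566 = 2 · 11² · 23; 1922 = 2 · 31²; 1210 = 2 · 5 · 11²
lcm takes max exponent of each prime: 2 · 5 · 7² · 11² · 23 · 31² · 43 = 56350935410

56350935410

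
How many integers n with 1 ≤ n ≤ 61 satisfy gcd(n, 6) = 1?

6 = 2·3. Inclusion–exclusion on these primes:
61 − ⌊61/2⌋ − ⌊61/3⌋ + ⌊61/6⌋ = 21

21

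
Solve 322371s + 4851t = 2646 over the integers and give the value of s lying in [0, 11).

Euclid: 322371 = 66·4851 + 2205; 4851 = 2·2205 + 441; 2205 = 5·441 + 0 → gcd = 441; 2646 = 441·6.
Back-substitution yields 322371·(-2) + 4851·(133) = 441, so one solution is s = -2·6 = -12, t = 133·6 = 798.
Solutions in s differ by 4851/441 = 11; the one in [0, 11) is -12 mod 11 = 10.

10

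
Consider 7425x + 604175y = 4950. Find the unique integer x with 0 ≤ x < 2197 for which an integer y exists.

gcd(7425, 604175) = 275 (Euclid: 604175 = 81·7425 + 2750; 7425 = 2·2750 + 1925; 2750 = 1·1925 + 825; 1925 = 2·825 + 275; 825 = 3·275 + 0), and 275 | 4950.
Extended Euclid: 7425·(651) + 604175·(-8) = 275. Scale by 18: x₀ = 11718.
General solution x = x₀ + 2197t; reducing mod 2197 gives x = 733 (and y = -9).

733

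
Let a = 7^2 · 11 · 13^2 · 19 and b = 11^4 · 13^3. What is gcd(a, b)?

1859

min exponent per shared prime: 11 · 13^2 = 1859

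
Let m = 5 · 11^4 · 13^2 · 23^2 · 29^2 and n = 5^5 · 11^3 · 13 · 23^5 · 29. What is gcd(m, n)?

min exponent per shared prime: 5 · 11^3 · 13 · 23^2 · 29 = 1327226615

1327226615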